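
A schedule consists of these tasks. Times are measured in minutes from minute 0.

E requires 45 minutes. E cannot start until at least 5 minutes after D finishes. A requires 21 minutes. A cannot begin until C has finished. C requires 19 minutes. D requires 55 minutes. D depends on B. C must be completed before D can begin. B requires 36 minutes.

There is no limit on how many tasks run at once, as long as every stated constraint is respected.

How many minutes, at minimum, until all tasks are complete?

141

Nothing blocks C, so it runs from minute 0 to minute 19.
After C (finishes minute 19), A can start at minute 19 and finishes at minute 40.
B has no prerequisites, so it starts at minute 0 and finishes at minute 36.
D needs all of B (finishes minute 36); C (finishes minute 19). That puts its earliest start at minute 36; it finishes at 36 + 55 = minute 91.
After D (finishes minute 91, plus 5-minute gap → minute 96), E can start at minute 96 and finishes at minute 141.
All tasks are finished once the last one completes. Finish times: A at 40, B at 36, C at 19, D at 91, E at 141. The latest is minute 141.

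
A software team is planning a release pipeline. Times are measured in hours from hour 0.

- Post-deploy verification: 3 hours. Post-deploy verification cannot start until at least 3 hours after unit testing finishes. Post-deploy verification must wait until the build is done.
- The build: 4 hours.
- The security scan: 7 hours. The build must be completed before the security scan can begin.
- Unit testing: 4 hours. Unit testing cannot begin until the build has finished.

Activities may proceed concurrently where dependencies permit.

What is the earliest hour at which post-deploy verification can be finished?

The build can start immediately at hour 0; it finishes at hour 4.
Unit testing waits on the build (finishes hour 4), so it starts at hour 4 and finishes at 4 + 4 = hour 8.
Post-deploy verification cannot start until unit testing (finishes hour 8, plus 3-hour gap → hour 11); the build (finishes hour 4). The controlling bound is hour 11, so post-deploy verification finishes at 11 + 3 = hour 14.

14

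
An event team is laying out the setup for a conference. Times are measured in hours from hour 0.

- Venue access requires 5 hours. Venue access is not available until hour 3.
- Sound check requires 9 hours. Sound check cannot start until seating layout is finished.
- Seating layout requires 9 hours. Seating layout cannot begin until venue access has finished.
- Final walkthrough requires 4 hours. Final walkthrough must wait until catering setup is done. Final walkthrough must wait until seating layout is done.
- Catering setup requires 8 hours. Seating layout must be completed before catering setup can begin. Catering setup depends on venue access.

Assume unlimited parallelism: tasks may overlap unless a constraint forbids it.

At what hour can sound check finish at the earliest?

Venue access cannot begin until its own release at hour 3. It runs from hour 3 to 3 + 5 = hour 8.
After venue access (finishes hour 8), seating layout can start at hour 8 and finishes at hour 17.
Sound check waits on seating layout (finishes hour 17), so it starts at hour 17 and finishes at 17 + 9 = hour 26.

26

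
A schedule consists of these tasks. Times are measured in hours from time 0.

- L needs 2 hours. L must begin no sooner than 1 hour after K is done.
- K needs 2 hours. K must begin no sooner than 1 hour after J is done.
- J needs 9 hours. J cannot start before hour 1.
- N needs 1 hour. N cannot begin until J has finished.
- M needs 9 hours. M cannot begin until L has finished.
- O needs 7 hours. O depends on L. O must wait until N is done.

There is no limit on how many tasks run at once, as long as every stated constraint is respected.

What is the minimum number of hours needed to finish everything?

25

After its own release at hour 1, J can start at hour 1 and finishes at hour 10.
N cannot begin until J (finishes hour 10). It runs from hour 10 to 10 + 1 = hour 11.
After J (finishes hour 10, plus 1-hour gap → hour 11), K can start at hour 11 and finishes at hour 13.
L cannot begin until K (finishes hour 13, plus 1-hour gap → hour 14). It runs from hour 14 to 14 + 2 = hour 16.
O cannot start until L (finishes hour 16); N (finishes hour 11). The controlling bound is hour 16, so O finishes at 16 + 7 = hour 23.
After L (finishes hour 16), M can start at hour 16 and finishes at hour 25.
All tasks are finished once the last one completes. Finish times: J at 10, K at 13, L at 16, M at 25, N at 11, O at 23. The latest is hour 25.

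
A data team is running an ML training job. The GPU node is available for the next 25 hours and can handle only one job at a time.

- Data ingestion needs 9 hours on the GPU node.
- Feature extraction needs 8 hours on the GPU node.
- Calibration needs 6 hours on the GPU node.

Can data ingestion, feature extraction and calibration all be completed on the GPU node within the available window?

Yes

Running back to back, the jobs need 9 + 8 + 6 = 23 hours on the GPU node.
Since 23 ≤ 25, they fit within the window.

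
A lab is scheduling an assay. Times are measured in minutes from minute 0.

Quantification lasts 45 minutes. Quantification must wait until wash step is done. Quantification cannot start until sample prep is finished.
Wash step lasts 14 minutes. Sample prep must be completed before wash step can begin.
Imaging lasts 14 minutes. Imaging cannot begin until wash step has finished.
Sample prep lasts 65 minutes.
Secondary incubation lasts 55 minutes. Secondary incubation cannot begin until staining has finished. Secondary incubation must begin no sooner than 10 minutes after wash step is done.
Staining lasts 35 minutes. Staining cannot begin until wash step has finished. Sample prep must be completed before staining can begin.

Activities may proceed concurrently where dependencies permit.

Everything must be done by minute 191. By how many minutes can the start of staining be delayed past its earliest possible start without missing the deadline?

22

Nothing blocks sample prep, so it runs from minute 0 to minute 65.
Wash step cannot begin until sample prep (finishes minute 65). It runs from minute 65 to 65 + 14 = minute 79.
Staining needs all of wash step (finishes minute 79); sample prep (finishes minute 65). That puts its earliest start at minute 79; it finishes at 79 + 35 = minute 114.

Working backward from the deadline:
Nothing follows secondary incubation; the deadline of minute 191 is its only limit. It must start by 191 − 55 = minute 136.
Since secondary incubation (must start by minute 136) depends on it, staining must finish by minute 136. Backing off its 35-minute duration gives a latest start of minute 101.
So staining can start as early as minute 79 and as late as minute 101, giving 101 − 79 = 22 minutes of slack.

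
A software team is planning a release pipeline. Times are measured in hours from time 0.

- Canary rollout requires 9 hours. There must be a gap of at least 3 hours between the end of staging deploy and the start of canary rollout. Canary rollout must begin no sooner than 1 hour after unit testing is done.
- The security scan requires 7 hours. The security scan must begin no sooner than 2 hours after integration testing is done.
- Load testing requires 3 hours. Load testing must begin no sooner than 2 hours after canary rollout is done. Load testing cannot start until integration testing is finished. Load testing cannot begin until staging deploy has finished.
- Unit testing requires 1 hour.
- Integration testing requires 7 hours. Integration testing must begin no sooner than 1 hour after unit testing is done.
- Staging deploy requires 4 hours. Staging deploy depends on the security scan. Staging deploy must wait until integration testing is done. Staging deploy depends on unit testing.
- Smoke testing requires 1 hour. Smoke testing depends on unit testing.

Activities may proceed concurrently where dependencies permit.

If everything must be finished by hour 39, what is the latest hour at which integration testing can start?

Load testing has no dependents, so it just needs to finish by hour 39. Starting by 39 − 3 = hour 36 achieves that.
Canary rollout feeds into load testing (must start by hour 36, minus 2-hour gap → hour 34); so canary rollout must finish by hour 34 and therefore start by hour 25.
Staging deploy has several dependents: canary rollout (must start by hour 25, minus 3-hour gap → hour 22); load testing (must start by hour 36). The earliest of those limits is hour 22, so staging deploy must start by 22 − 4 = hour 18.
The security scan must finish before staging deploy (must start by hour 18). With a 7-hour duration, the security scan must start by 18 − 7 = hour 11.
Integration testing must finish in time for the security scan (must start by hour 11, minus 2-hour gap → hour 9); staging deploy (must start by hour 18); load testing (must start by hour 36). The tightest is hour 9, so integration testing must start by 9 − 7 = hour 2.

2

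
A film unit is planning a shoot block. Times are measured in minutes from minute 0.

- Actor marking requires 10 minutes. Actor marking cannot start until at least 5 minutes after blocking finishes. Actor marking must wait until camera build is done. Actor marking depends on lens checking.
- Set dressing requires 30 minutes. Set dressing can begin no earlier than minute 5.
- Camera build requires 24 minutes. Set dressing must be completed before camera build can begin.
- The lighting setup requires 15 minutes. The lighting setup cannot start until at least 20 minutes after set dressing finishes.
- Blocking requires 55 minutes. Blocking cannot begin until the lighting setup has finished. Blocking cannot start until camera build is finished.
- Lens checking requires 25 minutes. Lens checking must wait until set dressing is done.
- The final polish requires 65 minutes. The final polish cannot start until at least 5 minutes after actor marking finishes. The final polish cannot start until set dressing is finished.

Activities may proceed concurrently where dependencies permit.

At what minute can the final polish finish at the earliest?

210

After its own release at minute 5, set dressing can start at minute 5 and finishes at minute 35.
Lens checking cannot begin until set dressing (finishes minute 35). It runs from minute 35 to 35 + 25 = minute 60.
Camera build waits on set dressing (finishes minute 35), so it starts at minute 35 and finishes at 35 + 24 = minute 59.
The lighting setup waits on set dressing (finishes minute 35, plus 20-minute gap → minute 55), so it starts at minute 55 and finishes at 55 + 15 = minute 70.
Blocking needs all of the lighting setup (finishes minute 70); camera build (finishes minute 59). That puts its earliest start at minute 70; it finishes at 70 + 55 = minute 125.
For actor marking: blocking (finishes minute 125, plus 5-minute gap → minute 130); camera build (finishes minute 59); lens checking (finishes minute 60). Taking the maximum gives a start of minute 130, and it finishes at 130 + 10 = minute 140.
The final polish cannot start until actor marking (finishes minute 140, plus 5-minute gap → minute 145); set dressing (finishes minute 35). The controlling bound is minute 145, so the final polish finishes at 145 + 65 = minute 210.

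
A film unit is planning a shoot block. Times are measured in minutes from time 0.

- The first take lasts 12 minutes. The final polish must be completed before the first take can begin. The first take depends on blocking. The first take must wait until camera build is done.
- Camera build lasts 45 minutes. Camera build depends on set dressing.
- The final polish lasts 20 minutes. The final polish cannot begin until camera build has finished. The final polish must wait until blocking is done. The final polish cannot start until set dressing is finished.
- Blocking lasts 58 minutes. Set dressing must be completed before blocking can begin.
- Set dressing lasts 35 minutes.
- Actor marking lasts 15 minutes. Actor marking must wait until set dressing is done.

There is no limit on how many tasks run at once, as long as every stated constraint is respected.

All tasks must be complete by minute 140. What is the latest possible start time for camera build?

The first take has no dependents, so it just needs to finish by minute 140. Starting by 140 − 12 = minute 128 achieves that.
The final polish has to be done before the first take (must start by minute 128). That means finishing by minute 128, i.e. starting by 128 − 20 = minute 108.
Camera build has several dependents: the final polish (must start by minute 108); the first take (must start by minute 128). The earliest of those limits is minute 108, so camera build must start by 108 − 45 = minute 63.

63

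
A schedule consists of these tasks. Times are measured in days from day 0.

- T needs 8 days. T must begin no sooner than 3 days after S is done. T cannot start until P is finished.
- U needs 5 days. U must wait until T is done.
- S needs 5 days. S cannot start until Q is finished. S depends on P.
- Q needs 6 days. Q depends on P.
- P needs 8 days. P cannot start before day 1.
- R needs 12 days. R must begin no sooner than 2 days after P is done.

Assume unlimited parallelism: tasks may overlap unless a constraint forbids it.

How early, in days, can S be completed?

After its own release at day 1, P can start at day 1 and finishes at day 9.
Q waits on P (finishes day 9), so it starts at day 9 and finishes at 9 + 6 = day 15.
S cannot start until Q (finishes day 15); P (finishes day 9). The controlling bound is day 15, so S finishes at 15 + 5 = day 20.

20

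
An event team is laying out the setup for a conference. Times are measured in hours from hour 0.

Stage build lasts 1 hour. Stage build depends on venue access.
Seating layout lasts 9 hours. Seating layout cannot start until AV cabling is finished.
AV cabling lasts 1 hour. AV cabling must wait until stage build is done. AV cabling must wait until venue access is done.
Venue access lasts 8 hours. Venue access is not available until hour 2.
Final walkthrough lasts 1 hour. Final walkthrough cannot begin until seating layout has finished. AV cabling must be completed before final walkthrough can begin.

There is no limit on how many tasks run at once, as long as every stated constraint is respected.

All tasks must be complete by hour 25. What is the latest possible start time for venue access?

To finish by hour 25, final walkthrough (duration 1) must start no later than hour 24.
Seating layout has to be done before final walkthrough (must start by hour 24). That means finishing by hour 24, i.e. starting by 24 − 9 = hour 15.
For AV cabling: seating layout (must start by hour 15); final walkthrough (must start by hour 24). The most restrictive is hour 15; with a 1-hour duration, AV cabling must start by hour 14.
Stage build has to be done before AV cabling (must start by hour 14). That means finishing by hour 14, i.e. starting by 14 − 1 = hour 13.
For venue access: stage build (must start by hour 13); AV cabling (must start by hour 14). The most restrictive is hour 13; with an 8-hour duration, venue access must start by hour 5.

5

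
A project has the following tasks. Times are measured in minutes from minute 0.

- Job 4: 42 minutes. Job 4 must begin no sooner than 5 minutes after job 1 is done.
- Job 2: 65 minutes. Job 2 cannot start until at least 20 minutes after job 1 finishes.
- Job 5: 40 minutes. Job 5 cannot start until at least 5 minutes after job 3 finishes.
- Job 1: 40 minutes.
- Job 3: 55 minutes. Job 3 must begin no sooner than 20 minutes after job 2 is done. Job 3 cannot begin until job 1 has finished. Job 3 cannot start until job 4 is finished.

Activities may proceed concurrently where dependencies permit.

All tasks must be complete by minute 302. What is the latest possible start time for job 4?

Job 5 must finish by minute 302; it takes 40 minutes, so it must start by 302 − 40 = minute 262.
Job 3 must finish before job 5 (must start by minute 262, minus 5-minute gap → minute 257). With a 55-minute duration, job 3 must start by 257 − 55 = minute 202.
Since job 3 (must start by minute 202) depends on it, job 4 must finish by minute 202. Backing off its 42-minute duration gives a latest start of minute 160.

160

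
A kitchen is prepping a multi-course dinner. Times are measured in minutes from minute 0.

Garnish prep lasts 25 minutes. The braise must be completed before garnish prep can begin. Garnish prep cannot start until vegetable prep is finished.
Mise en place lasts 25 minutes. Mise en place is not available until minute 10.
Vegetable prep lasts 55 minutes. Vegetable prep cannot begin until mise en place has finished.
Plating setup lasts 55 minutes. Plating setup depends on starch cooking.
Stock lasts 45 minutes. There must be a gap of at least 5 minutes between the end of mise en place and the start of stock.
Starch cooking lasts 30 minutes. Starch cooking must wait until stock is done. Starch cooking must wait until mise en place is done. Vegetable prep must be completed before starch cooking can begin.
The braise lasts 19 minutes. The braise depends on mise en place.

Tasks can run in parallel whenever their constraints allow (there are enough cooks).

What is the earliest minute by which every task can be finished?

175

Mise en place waits on its own release at minute 10, so it starts at minute 10 and finishes at 10 + 25 = minute 35.
Vegetable prep waits on mise en place (finishes minute 35), so it starts at minute 35 and finishes at 35 + 55 = minute 90.
After mise en place (finishes minute 35), the braise can start at minute 35 and finishes at minute 54.
For garnish prep: the braise (finishes minute 54); vegetable prep (finishes minute 90). Taking the maximum gives a start of minute 90, and it finishes at 90 + 25 = minute 115.
After mise en place (finishes minute 35, plus 5-minute gap → minute 40), stock can start at minute 40 and finishes at minute 85.
Starch cooking needs all of stock (finishes minute 85); mise en place (finishes minute 35); vegetable prep (finishes minute 90). That puts its earliest start at minute 90; it finishes at 90 + 30 = minute 120.
Plating setup waits on starch cooking (finishes minute 120), so it starts at minute 120 and finishes at 120 + 55 = minute 175.
All tasks are finished once the last one completes. Finish times: Mise en place at 35, Stock at 85, The braise at 54, Vegetable prep at 90, Starch cooking at 120, Plating setup at 175, Garnish prep at 115. The latest is minute 175.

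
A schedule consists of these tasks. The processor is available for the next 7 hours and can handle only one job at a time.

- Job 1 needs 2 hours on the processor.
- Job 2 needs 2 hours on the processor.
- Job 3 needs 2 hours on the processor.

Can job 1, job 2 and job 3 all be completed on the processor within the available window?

Yes

Running back to back, the jobs need 2 + 2 + 2 = 6 hours on the processor.
Since 6 ≤ 7, they fit within the window.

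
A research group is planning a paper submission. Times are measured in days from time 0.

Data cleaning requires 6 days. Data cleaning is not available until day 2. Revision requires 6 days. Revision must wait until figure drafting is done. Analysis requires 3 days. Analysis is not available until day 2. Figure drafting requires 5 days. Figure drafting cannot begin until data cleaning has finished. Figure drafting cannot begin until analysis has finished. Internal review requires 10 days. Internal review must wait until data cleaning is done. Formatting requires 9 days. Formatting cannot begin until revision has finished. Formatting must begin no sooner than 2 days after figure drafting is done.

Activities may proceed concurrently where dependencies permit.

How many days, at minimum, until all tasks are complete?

28

Analysis waits on its own release at day 2, so it starts at day 2 and finishes at 2 + 3 = day 5.
Data cleaning cannot begin until its own release at day 2. It runs from day 2 to 2 + 6 = day 8.
After data cleaning (finishes day 8), internal review can start at day 8 and finishes at day 18.
Figure drafting needs all of data cleaning (finishes day 8); analysis (finishes day 5). That puts its earliest start at day 8; it finishes at 8 + 5 = day 13.
Revision waits on figure drafting (finishes day 13), so it starts at day 13 and finishes at 13 + 6 = day 19.
Formatting needs all of revision (finishes day 19); figure drafting (finishes day 13, plus 2-day gap → day 15). That puts its earliest start at day 19; it finishes at 19 + 9 = day 28.
All tasks are finished once the last one completes. Finish times: Data cleaning at 8, Analysis at 5, Figure drafting at 13, Internal review at 18, Revision at 19, Formatting at 28. The latest is day 28.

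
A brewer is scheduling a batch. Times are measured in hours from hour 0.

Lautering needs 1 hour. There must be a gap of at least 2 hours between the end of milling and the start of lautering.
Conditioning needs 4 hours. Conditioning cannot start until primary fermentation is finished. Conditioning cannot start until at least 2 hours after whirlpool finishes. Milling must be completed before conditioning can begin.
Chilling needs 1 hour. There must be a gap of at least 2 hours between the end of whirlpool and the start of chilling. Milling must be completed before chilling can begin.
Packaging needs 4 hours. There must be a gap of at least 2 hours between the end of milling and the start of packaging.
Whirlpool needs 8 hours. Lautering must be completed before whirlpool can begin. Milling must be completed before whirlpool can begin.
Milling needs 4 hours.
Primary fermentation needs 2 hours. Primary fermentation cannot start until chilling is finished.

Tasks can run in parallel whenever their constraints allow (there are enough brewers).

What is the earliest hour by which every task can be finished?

Nothing blocks milling, so it runs from hour 0 to hour 4.
Packaging waits on milling (finishes hour 4, plus 2-hour gap → hour 6), so it starts at hour 6 and finishes at 6 + 4 = hour 10.
Lautering waits on milling (finishes hour 4, plus 2-hour gap → hour 6), so it starts at hour 6 and finishes at 6 + 1 = hour 7.
For whirlpool: lautering (finishes hour 7); milling (finishes hour 4). Taking the maximum gives a start of hour 7, and it finishes at 7 + 8 = hour 15.
Chilling cannot start until whirlpool (finishes hour 15, plus 2-hour gap → hour 17); milling (finishes hour 4). The controlling bound is hour 17, so chilling finishes at 17 + 1 = hour 18.
Primary fermentation cannot begin until chilling (finishes hour 18). It runs from hour 18 to 18 + 2 = hour 20.
For conditioning: primary fermentation (finishes hour 20); whirlpool (finishes hour 15, plus 2-hour gap → hour 17); milling (finishes hour 4). Taking the maximum gives a start of hour 20, and it finishes at 20 + 4 = hour 24.
All tasks are finished once the last one completes. Finish times: Milling at 4, Lautering at 7, Whirlpool at 15, Chilling at 18, Primary fermentation at 20, Conditioning at 24, Packaging at 10. The latest is hour 24.

24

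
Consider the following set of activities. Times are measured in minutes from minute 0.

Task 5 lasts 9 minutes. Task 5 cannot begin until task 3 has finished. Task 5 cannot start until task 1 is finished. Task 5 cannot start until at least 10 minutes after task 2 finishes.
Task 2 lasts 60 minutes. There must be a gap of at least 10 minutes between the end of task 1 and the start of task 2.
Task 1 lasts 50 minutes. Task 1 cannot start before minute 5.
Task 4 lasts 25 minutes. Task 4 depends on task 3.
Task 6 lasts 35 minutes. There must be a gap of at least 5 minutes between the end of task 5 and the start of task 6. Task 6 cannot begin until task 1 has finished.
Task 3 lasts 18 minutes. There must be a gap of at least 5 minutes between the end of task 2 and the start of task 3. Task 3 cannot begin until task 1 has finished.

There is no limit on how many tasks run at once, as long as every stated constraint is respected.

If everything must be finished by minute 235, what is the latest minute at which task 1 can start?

43

Task 4 must finish by minute 235; it takes 25 minutes, so it must start by 235 − 25 = minute 210.
Task 6 must finish by minute 235; it takes 35 minutes, so it must start by 235 − 35 = minute 200.
Task 5 has to be done before task 6 (must start by minute 200, minus 5-minute gap → minute 195). That means finishing by minute 195, i.e. starting by 195 − 9 = minute 186.
For task 3: task 4 (must start by minute 210); task 5 (must start by minute 186). The most restrictive is minute 186; with an 18-minute duration, task 3 must start by minute 168.
Task 2 must finish in time for task 3 (must start by minute 168, minus 5-minute gap → minute 163); task 5 (must start by minute 186, minus 10-minute gap → minute 176). The tightest is minute 163, so task 2 must start by 163 − 60 = minute 103.
For task 1: task 2 (must start by minute 103, minus 10-minute gap → minute 93); task 3 (must start by minute 168); task 5 (must start by minute 186); task 6 (must start by minute 200). The most restrictive is minute 93; with a 50-minute duration, task 1 must start by minute 43.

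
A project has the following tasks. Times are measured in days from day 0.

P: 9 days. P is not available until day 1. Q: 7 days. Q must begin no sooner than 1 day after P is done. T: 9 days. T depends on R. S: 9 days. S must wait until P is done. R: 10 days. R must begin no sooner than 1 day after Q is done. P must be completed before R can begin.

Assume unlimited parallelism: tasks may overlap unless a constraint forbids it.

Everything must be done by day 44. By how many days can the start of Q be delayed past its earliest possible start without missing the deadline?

6

P cannot begin until its own release at day 1. It runs from day 1 to 1 + 9 = day 10.
Q cannot begin until P (finishes day 10, plus 1-day gap → day 11). It runs from day 11 to 11 + 7 = day 18.

Working backward from the deadline:
Nothing follows T; the deadline of day 44 is its only limit. It must start by 44 − 9 = day 35.
R has to be done before T (must start by day 35). That means finishing by day 35, i.e. starting by 35 − 10 = day 25.
Since R (must start by day 25, minus 1-day gap → day 24) depends on it, Q must finish by day 24. Backing off its 7-day duration gives a latest start of day 17.
So Q can start as early as day 11 and as late as day 17, giving 17 − 11 = 6 days of slack.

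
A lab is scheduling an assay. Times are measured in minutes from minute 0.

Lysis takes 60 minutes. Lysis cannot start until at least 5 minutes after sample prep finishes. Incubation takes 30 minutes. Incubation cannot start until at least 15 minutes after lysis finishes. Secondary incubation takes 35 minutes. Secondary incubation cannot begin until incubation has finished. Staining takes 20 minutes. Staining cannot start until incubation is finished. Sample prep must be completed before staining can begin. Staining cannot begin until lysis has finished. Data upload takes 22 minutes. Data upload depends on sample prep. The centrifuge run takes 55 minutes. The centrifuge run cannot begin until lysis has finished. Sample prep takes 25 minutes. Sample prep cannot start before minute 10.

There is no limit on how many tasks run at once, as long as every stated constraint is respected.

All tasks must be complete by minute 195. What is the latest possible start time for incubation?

Staining has no dependents, so it just needs to finish by minute 195. Starting by 195 − 20 = minute 175 achieves that.
Secondary incubation must finish by minute 195; it takes 35 minutes, so it must start by 195 − 35 = minute 160.
For incubation: staining (must start by minute 175); secondary incubation (must start by minute 160). The most restrictive is minute 160; with a 30-minute duration, incubation must start by minute 130.

130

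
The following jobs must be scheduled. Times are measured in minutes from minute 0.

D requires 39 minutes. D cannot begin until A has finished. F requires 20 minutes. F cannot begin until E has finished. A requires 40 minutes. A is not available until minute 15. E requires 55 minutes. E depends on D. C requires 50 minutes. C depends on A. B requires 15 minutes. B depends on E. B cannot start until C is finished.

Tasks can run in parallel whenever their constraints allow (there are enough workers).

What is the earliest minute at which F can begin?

A cannot begin until its own release at minute 15. It runs from minute 15 to 15 + 40 = minute 55.
D cannot begin until A (finishes minute 55). It runs from minute 55 to 55 + 39 = minute 94.
E waits on D (finishes minute 94), so it starts at minute 94 and finishes at 94 + 55 = minute 149.
F waits on E (finishes minute 149), so the earliest it can start is minute 149.

149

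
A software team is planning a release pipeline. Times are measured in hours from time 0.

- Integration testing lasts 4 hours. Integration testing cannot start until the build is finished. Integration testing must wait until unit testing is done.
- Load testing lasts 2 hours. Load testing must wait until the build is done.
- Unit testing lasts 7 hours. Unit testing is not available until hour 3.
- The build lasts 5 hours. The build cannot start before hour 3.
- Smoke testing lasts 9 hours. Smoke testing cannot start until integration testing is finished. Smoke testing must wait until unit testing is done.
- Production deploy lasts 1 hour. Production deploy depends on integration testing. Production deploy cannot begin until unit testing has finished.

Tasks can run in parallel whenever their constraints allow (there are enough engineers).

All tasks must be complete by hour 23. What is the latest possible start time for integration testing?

10

Nothing follows smoke testing; the deadline of hour 23 is its only limit. It must start by 23 − 9 = hour 14.
Nothing follows production deploy; the deadline of hour 23 is its only limit. It must start by 23 − 1 = hour 22.
For integration testing: smoke testing (must start by hour 14); production deploy (must start by hour 22). The most restrictive is hour 14; with a 4-hour duration, integration testing must start by hour 10.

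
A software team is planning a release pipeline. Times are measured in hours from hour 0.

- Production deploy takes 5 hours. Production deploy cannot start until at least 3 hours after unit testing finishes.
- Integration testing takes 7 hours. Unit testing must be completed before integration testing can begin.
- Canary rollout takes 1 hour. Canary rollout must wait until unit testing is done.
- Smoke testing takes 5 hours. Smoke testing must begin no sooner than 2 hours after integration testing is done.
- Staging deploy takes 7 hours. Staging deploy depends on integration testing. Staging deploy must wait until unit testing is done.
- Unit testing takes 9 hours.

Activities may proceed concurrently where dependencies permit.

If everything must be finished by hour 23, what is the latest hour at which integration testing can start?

To finish by hour 23, staging deploy (duration 7) must start no later than hour 16.
Smoke testing must finish by hour 23; it takes 5 hours, so it must start by 23 − 5 = hour 18.
Integration testing has several dependents: staging deploy (must start by hour 16); smoke testing (must start by hour 18, minus 2-hour gap → hour 16). The earliest of those limits is hour 16, so integration testing must start by 16 − 7 = hour 9.

9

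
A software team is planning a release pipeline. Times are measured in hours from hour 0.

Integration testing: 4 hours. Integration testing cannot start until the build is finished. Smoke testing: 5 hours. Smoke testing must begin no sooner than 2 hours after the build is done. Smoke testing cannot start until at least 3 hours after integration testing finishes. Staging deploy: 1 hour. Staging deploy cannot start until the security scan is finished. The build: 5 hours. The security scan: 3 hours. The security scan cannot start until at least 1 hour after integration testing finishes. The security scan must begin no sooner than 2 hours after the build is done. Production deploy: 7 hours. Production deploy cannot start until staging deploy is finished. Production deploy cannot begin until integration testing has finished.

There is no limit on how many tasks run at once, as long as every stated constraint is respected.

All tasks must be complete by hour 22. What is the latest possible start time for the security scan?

11

Production deploy must finish by hour 22; it takes 7 hours, so it must start by 22 − 7 = hour 15.
Staging deploy feeds into production deploy (must start by hour 15); so staging deploy must finish by hour 15 and therefore start by hour 14.
The security scan must finish before staging deploy (must start by hour 14). With a 3-hour duration, the security scan must start by 14 − 3 = hour 11.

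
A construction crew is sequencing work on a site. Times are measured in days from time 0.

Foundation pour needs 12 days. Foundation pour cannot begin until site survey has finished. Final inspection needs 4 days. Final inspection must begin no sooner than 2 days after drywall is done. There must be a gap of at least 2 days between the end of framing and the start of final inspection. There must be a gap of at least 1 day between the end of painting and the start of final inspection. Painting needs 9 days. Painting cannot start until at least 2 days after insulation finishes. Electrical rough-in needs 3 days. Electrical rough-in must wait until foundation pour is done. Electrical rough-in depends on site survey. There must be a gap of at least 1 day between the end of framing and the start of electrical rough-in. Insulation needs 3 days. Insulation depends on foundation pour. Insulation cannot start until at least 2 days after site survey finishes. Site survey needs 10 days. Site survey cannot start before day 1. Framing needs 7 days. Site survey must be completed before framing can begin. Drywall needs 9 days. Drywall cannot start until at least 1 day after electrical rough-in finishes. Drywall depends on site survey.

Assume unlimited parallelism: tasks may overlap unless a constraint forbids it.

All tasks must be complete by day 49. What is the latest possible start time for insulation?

30

Nothing follows final inspection; the deadline of day 49 is its only limit. It must start by 49 − 4 = day 45.
Since final inspection (must start by day 45, minus 1-day gap → day 44) depends on it, painting must finish by day 44. Backing off its 9-day duration gives a latest start of day 35.
Insulation feeds into painting (must start by day 35, minus 2-day gap → day 33); so insulation must finish by day 33 and therefore start by day 30.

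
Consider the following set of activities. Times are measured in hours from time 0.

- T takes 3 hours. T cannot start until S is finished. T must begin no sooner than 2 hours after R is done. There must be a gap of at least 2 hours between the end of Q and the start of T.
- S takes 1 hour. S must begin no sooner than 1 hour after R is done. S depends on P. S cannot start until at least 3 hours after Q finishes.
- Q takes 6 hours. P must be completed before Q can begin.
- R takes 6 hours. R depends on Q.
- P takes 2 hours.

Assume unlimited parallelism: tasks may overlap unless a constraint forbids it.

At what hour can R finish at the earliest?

P can start immediately at hour 0; it finishes at hour 2.
After P (finishes hour 2), Q can start at hour 2 and finishes at hour 8.
R cannot begin until Q (finishes hour 8). It runs from hour 8 to 8 + 6 = hour 14.

14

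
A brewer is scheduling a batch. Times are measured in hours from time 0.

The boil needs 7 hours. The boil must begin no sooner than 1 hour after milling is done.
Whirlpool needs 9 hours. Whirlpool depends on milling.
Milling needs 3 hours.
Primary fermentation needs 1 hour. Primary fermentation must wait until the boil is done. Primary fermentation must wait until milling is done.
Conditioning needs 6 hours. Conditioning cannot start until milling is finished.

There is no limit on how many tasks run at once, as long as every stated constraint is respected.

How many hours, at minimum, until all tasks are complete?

12

Milling can start immediately at hour 0; it finishes at hour 3.
Conditioning waits on milling (finishes hour 3), so it starts at hour 3 and finishes at 3 + 6 = hour 9.
Whirlpool waits on milling (finishes hour 3), so it starts at hour 3 and finishes at 3 + 9 = hour 12.
The boil waits on milling (finishes hour 3, plus 1-hour gap → hour 4), so it starts at hour 4 and finishes at 4 + 7 = hour 11.
For primary fermentation: the boil (finishes hour 11); milling (finishes hour 3). Taking the maximum gives a start of hour 11, and it finishes at 11 + 1 = hour 12.
All tasks are finished once the last one completes. Finish times: Milling at 3, The boil at 11, Whirlpool at 12, Primary fermentation at 12, Conditioning at 9. The latest is hour 12.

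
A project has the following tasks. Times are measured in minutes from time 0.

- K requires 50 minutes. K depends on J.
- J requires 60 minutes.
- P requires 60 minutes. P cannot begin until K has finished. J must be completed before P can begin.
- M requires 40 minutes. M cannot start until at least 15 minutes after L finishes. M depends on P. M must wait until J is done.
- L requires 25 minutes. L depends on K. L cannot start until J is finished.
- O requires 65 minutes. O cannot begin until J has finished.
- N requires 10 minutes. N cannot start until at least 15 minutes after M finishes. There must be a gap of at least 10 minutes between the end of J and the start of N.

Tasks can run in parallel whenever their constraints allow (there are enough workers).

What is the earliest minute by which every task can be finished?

J has no prerequisites, so it starts at minute 0 and finishes at minute 60.
O cannot begin until J (finishes minute 60). It runs from minute 60 to 60 + 65 = minute 125.
K cannot begin until J (finishes minute 60). It runs from minute 60 to 60 + 50 = minute 110.
P has to wait for K (finishes minute 110); J (finishes minute 60). The latest of these is minute 110, so P runs minute 110 to 110 + 60 = minute 170.
L needs all of K (finishes minute 110); J (finishes minute 60). That puts its earliest start at minute 110; it finishes at 110 + 25 = minute 135.
M has to wait for L (finishes minute 135, plus 15-minute gap → minute 150); P (finishes minute 170); J (finishes minute 60). The latest of these is minute 170, so M runs minute 170 to 170 + 40 = minute 210.
For N: M (finishes minute 210, plus 15-minute gap → minute 225); J (finishes minute 60, plus 10-minute gap → minute 70). Taking the maximum gives a start of minute 225, and it finishes at 225 + 10 = minute 235.
All tasks are finished once the last one completes. Finish times: J at 60, K at 110, L at 135, M at 210, N at 235, O at 125, P at 170. The latest is minute 235.

235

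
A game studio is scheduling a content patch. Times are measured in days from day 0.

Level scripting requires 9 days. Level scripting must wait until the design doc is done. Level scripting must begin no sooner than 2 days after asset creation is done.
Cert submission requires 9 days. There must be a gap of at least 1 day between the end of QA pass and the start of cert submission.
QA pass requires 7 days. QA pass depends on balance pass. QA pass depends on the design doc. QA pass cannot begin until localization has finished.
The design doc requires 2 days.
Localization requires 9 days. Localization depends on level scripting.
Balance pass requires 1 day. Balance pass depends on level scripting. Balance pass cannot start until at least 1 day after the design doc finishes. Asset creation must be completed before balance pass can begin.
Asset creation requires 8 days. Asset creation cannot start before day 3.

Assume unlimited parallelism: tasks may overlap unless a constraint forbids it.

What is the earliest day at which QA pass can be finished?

Asset creation cannot begin until its own release at day 3. It runs from day 3 to 3 + 8 = day 11.
The design doc has no prerequisites, so it starts at day 0 and finishes at day 2.
Level scripting has to wait for the design doc (finishes day 2); asset creation (finishes day 11, plus 2-day gap → day 13). The latest of these is day 13, so level scripting runs day 13 to 13 + 9 = day 22.
Localization cannot begin until level scripting (finishes day 22). It runs from day 22 to 22 + 9 = day 31.
For balance pass: level scripting (finishes day 22); the design doc (finishes day 2, plus 1-day gap → day 3); asset creation (finishes day 11). Taking the maximum gives a start of day 22, and it finishes at 22 + 1 = day 23.
QA pass cannot start until balance pass (finishes day 23); the design doc (finishes day 2); localization (finishes day 31). The controlling bound is day 31, so QA pass finishes at 31 + 7 = day 38.

38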